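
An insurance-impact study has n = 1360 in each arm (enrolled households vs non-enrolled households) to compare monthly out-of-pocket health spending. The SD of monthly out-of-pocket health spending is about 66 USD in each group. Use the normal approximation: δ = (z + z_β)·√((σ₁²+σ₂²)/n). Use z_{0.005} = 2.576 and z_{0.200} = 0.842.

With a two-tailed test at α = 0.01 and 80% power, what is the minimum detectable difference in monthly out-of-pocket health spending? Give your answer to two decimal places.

Minimum detectable difference ≈ 8.65 USD

δ = (z_{α/2} + z_β) · √((σ₁²+σ₂²)/n)
  = (2.576 + 0.842) · √(8712/1360)
  = 3.418 · √6.4059
  = 3.418 · 2.5310
  = 8.6509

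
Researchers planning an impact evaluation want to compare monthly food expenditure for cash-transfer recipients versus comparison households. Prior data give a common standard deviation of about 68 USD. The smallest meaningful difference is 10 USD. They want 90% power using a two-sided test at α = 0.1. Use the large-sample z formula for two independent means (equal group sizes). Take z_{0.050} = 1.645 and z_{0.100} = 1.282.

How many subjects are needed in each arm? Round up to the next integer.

n = (z_{α/2} + z_β)² · (σ₁² + σ₂²) / δ²
  = (1.645 + 1.282)² · (2·68² = 9248) / 10²
  = 8.5673 · 9248 / 100
  = 792.31
Round up → n = 793 per group.

n = 793 per group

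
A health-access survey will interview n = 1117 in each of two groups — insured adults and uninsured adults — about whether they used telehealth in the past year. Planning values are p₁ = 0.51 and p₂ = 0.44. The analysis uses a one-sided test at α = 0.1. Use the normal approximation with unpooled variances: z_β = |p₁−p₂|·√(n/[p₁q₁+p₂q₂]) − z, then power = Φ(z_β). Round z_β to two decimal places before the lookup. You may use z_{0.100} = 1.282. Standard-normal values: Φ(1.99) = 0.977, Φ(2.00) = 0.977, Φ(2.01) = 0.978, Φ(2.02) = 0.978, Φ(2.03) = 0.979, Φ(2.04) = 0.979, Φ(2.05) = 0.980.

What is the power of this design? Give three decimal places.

Power ≈ 0.979

z_β = |p₁−p₂|·√(n/[p₁q₁+p₂q₂]) − z_α
    = 0.07 · √(1117/0.4963) − 1.282
    = 0.07 · 47.4411 − 1.282
    = 3.3209 − 1.282 = 2.0389 → 2.04
Power = Φ(2.04) = 0.979.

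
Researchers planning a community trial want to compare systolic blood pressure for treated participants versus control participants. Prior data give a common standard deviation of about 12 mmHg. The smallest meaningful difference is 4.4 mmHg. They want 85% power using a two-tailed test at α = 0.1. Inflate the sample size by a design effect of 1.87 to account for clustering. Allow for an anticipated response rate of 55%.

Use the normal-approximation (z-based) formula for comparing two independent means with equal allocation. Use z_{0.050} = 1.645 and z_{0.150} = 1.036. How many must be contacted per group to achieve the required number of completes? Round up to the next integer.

n = 364 per group

n = (z_{α/2} + z_β)² · (σ₁² + σ₂²) / δ²
  = (1.645 + 1.036)² · (2·12² = 288) / 4.4²
  = 7.1878 · 288 / 19.36
  = 106.93
Design effect: 1.87 × 106.93 = 199.95.
Adjust for 55% response: 199.95 / 0.55 = 363.55.
Round up → n = 364 per group.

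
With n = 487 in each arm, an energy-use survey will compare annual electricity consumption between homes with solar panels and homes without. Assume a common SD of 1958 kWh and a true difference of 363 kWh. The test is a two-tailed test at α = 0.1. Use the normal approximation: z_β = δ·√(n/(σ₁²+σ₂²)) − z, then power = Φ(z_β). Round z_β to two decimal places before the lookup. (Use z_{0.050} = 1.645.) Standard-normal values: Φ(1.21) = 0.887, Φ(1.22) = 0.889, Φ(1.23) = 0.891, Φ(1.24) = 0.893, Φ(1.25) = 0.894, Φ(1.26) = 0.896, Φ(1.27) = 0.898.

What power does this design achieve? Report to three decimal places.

z_β = δ·√(n/(σ₁²+σ₂²)) − z_{α/2}
    = 363 · √(487/7667528) − 1.645
    = 363 · 0.00797 − 1.645
    = 2.8930 − 1.645 = 1.2480 → 1.25
Power = Φ(1.25) = 0.894.

Power ≈ 0.894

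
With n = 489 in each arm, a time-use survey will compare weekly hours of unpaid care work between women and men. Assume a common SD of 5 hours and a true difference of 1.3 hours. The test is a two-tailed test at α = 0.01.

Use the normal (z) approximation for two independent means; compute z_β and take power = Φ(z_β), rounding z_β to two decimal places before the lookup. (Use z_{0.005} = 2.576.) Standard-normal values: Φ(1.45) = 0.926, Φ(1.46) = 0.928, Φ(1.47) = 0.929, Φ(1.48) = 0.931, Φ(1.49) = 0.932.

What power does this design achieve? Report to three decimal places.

Power ≈ 0.932

z_β = δ·√(n/(σ₁²+σ₂²)) − z_{α/2}
    = 1.3 · √(489/50) − 2.576
    = 1.3 · 3.12730 − 2.576
    = 4.0655 − 2.576 = 1.4895 → 1.49
Power = Φ(1.49) = 0.932.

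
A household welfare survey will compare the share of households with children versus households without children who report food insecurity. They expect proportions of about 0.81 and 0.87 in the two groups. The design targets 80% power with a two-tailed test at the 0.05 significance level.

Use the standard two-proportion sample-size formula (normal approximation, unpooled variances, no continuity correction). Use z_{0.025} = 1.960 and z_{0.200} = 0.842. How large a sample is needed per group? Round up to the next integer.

n = 583 per group

n = (z_{α/2} + z_β)² · [p₁(1−p₁) + p₂(1−p₂)] / (p₁ − p₂)²
  = (1.960 + 0.842)² · (0.81·0.19 + 0.87·0.13) / (-0.06)²
  = (2.802)² · (0.1539 + 0.1131) / 0.0036
  = 7.8512 · 0.2670 / 0.0036
  = 582.30
Round up → n = 583 per group.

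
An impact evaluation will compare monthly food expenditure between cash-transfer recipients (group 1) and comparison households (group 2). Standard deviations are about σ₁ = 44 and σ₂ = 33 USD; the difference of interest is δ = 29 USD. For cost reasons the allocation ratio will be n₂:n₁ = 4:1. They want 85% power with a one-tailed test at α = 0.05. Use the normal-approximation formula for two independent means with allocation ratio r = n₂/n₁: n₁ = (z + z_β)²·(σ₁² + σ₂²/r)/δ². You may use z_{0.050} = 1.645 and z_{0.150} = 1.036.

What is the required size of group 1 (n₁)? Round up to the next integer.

n₁ = (z_α + z_β)² · (σ₁² + σ₂²/r) / δ²
   = (1.645 + 1.036)² · (44² + 33²/4) / 29²
   = 7.1878 · (1936 + 272.25) / 841
   = 7.1878 · 2208.2 / 841
   = 18.87
Round up → n₁ = 19; n₂ = r·n₁ = 4 × 19 = 76.

n₁ = 19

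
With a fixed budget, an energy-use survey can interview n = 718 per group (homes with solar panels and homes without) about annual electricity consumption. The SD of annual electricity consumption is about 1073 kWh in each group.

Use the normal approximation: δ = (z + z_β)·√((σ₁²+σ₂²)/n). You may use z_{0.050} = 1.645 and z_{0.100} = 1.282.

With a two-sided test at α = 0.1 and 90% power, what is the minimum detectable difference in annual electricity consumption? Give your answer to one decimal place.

Minimum detectable difference ≈ 165.8 kWh

δ = (z_{α/2} + z_β) · √((σ₁²+σ₂²)/n)
  = (1.645 + 1.282) · √(2302658/718)
  = 2.927 · √3207.0
  = 2.927 · 56.6308
  = 165.7583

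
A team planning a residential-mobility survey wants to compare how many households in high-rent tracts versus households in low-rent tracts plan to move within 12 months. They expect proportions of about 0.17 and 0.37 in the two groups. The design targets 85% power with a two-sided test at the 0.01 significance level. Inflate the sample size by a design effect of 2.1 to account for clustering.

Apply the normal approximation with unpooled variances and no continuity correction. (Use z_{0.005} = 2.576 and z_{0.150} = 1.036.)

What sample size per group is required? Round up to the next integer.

n = (z_{α/2} + z_β)² · [p₁(1−p₁) + p₂(1−p₂)] / (p₁ − p₂)²
  = (2.576 + 1.036)² · (0.17·0.83 + 0.37·0.63) / (-0.20)²
  = (3.612)² · (0.1411 + 0.2331) / 0.0400
  = 13.0465 · 0.3742 / 0.0400
  = 122.05
Design effect: 2.1 × 122.05 = 256.31.
Round up → n = 257 per group.

n = 257 per group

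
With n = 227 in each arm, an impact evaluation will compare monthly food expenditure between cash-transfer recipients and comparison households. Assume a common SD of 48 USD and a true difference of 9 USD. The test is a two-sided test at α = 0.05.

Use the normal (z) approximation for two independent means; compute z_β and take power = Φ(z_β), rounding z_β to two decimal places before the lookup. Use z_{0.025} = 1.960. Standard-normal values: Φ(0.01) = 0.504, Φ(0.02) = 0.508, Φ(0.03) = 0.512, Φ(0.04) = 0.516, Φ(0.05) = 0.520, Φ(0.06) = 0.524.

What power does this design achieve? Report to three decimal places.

z_β = δ·√(n/(σ₁²+σ₂²)) − z_{α/2}
    = 9 · √(227/4608) − 1.960
    = 9 · 0.22195 − 1.960
    = 1.9976 − 1.960 = 0.0376 → 0.04
Power = Φ(0.04) = 0.516.

Power ≈ 0.516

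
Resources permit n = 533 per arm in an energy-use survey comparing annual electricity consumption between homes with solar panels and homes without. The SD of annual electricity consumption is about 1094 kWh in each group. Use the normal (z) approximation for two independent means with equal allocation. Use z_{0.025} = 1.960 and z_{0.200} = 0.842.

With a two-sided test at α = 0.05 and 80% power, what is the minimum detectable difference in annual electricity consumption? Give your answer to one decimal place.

δ = (z_{α/2} + z_β) · √((σ₁²+σ₂²)/n)
  = (1.960 + 0.842) · √(2393672/533)
  = 2.802 · √4490.9
  = 2.802 · 67.0145
  = 187.7746

Minimum detectable difference ≈ 187.8 kWh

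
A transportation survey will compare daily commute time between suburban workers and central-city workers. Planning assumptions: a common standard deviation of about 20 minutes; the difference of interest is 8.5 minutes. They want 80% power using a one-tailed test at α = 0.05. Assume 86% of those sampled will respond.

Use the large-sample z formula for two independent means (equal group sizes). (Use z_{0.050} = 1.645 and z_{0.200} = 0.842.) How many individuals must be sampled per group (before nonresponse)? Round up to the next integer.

n = 80 per group

n = (z_α + z_β)² · (σ₁² + σ₂²) / δ²
  = (1.645 + 0.842)² · (2·20² = 800) / 8.5²
  = 6.1852 · 800 / 72.25
  = 68.49
Adjust for 86% response: 68.49 / 0.86 = 79.64.
Round up → n = 80 per group.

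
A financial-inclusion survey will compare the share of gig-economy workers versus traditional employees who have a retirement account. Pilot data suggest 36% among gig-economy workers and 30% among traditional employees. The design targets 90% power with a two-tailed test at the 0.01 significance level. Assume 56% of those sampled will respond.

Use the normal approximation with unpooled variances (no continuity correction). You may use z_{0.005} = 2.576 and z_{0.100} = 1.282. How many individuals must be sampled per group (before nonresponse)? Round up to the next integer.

n = (z_{α/2} + z_β)² · [p₁(1−p₁) + p₂(1−p₂)] / (p₁ − p₂)²
  = (2.576 + 1.282)² · (0.36·0.64 + 0.30·0.70) / (0.06)²
  = (3.858)² · (0.2304 + 0.2100) / 0.0036
  = 14.8842 · 0.4404 / 0.0036
  = 1820.83
Adjust for 56% response: 1820.83 / 0.56 = 3251.48.
Round up → n = 3252 per group.

n = 3252 per group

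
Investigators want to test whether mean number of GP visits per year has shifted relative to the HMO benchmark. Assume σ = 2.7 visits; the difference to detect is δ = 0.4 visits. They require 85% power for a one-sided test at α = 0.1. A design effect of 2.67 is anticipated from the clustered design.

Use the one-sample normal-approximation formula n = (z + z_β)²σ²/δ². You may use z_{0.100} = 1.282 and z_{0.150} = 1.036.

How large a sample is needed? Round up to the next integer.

n = 654

n = (z_α + z_β)² · σ² / δ²
  = (1.282 + 1.036)² · 2.7² / 0.4²
  = 5.3731 · 7.29 / 0.16
  = 244.81
Design effect: 2.67 × 244.81 = 653.65.
Round up → n = 654.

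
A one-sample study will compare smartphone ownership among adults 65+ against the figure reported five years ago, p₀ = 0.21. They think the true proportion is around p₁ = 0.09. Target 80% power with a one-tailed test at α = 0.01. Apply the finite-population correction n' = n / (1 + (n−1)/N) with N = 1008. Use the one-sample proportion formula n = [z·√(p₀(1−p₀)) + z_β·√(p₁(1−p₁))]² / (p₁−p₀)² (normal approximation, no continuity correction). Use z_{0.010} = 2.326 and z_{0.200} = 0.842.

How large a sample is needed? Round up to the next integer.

n = 90

n = [z_α·√(p₀q₀) + z_β·√(p₁q₁)]² / (p₁ − p₀)²
  = [2.326·√(0.21·0.79) + 0.842·√(0.09·0.91)]² / (-0.12)²
  = [2.326·0.4073 + 0.842·0.2862]² / 0.0144
  = [1.1884]² / 0.0144
  = 98.07
Finite-population correction (N = 1008): 98.07 / (1 + (98.07 − 1)/1008) = 89.46.
Round up → n = 90.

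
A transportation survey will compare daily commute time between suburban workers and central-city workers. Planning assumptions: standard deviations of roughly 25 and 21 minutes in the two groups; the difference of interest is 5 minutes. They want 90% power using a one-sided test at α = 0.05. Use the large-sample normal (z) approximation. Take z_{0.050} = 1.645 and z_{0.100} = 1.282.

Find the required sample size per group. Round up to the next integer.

n = (z_α + z_β)² · (σ₁² + σ₂²) / δ²
  = (1.645 + 1.282)² · (25² + 21² = 1066) / 5²
  = 8.5673 · 1066 / 25
  = 365.31
Round up → n = 366 per group.

n = 366 per group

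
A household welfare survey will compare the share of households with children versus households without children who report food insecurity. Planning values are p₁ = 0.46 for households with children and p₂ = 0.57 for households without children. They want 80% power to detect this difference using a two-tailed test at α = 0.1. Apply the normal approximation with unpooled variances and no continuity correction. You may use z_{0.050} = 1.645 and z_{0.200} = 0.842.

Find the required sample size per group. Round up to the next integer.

n = 253 per group

n = (z_{α/2} + z_β)² · [p₁(1−p₁) + p₂(1−p₂)] / (p₁ − p₂)²
  = (1.645 + 0.842)² · (0.46·0.54 + 0.57·0.43) / (-0.11)²
  = (2.487)² · (0.2484 + 0.2451) / 0.0121
  = 6.1852 · 0.4935 / 0.0121
  = 252.26
Round up → n = 253 per group.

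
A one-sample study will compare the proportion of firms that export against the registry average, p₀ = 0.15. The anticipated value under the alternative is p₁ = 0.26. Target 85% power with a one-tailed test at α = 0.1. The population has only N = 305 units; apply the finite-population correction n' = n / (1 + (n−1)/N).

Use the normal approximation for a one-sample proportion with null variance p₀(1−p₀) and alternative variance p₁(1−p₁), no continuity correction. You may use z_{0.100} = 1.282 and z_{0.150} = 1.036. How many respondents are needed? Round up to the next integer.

n = 57

n = [z_α·√(p₀q₀) + z_β·√(p₁q₁)]² / (p₁ − p₀)²
  = [1.282·√(0.15·0.85) + 1.036·√(0.26·0.74)]² / (0.11)²
  = [1.282·0.3571 + 1.036·0.4386]² / 0.0121
  = [0.9122]² / 0.0121
  = 68.77
Finite-population correction (N = 305): 68.77 / (1 + (68.77 − 1)/305) = 56.27.
Round up → n = 57.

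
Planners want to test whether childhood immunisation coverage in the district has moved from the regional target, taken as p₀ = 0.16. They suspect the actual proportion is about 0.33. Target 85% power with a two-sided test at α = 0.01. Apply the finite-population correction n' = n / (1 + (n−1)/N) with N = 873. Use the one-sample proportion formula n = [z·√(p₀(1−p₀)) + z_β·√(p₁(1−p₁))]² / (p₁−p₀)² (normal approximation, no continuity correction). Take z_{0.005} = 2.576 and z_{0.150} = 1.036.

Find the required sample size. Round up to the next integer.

n = [z_{α/2}·√(p₀q₀) + z_β·√(p₁q₁)]² / (p₁ − p₀)²
  = [2.576·√(0.16·0.84) + 1.036·√(0.33·0.67)]² / (0.17)²
  = [2.576·0.3666 + 1.036·0.4702]² / 0.0289
  = [1.4315]² / 0.0289
  = 70.91
Finite-population correction (N = 873): 70.91 / (1 + (70.91 − 1)/873) = 65.65.
Round up → n = 66.

n = 66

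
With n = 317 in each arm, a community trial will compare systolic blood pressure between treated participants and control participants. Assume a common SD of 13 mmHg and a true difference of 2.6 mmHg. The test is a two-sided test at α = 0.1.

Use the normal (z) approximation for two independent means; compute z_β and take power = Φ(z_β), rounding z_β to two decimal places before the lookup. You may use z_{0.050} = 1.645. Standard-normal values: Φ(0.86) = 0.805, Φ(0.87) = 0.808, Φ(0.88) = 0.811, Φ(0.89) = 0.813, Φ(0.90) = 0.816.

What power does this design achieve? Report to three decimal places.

z_β = δ·√(n/(σ₁²+σ₂²)) − z_{α/2}
    = 2.6 · √(317/338) − 1.645
    = 2.6 · 0.96844 − 1.645
    = 2.5179 − 1.645 = 0.8729 → 0.87
Power = Φ(0.87) = 0.808.

Power ≈ 0.808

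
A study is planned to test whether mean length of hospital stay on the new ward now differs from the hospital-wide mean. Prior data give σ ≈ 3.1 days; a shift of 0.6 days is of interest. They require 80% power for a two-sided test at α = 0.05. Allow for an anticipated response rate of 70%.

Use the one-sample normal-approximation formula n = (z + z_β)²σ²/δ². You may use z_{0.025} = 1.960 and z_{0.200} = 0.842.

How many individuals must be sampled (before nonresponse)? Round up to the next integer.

n = (z_{α/2} + z_β)² · σ² / δ²
  = (1.960 + 0.842)² · 3.1² / 0.6²
  = 7.8512 · 9.61 / 0.36
  = 209.58
Adjust for 70% response: 209.58 / 0.70 = 299.41.
Round up → n = 300.

n = 300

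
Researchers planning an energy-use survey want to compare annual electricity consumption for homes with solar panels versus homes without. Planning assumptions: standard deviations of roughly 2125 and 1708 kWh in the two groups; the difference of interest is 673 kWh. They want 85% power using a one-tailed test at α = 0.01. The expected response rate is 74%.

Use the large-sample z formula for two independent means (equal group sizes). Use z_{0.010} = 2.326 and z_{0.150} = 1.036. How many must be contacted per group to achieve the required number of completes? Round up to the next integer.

n = 251 per group

n = (z_α + z_β)² · (σ₁² + σ₂²) / δ²
  = (2.326 + 1.036)² · (2125² + 1708² = 7432889) / 673²
  = 11.3030 · 7432889 / 452929
  = 185.49
Adjust for 74% response: 185.49 / 0.74 = 250.66.
Round up → n = 251 per group.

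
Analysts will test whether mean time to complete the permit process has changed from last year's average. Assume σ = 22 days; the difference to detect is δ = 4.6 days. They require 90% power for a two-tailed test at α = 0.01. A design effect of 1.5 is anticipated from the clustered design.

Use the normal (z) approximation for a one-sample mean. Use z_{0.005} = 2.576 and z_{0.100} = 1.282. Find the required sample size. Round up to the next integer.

n = (z_{α/2} + z_β)² · σ² / δ²
  = (2.576 + 1.282)² · 22² / 4.6²
  = 14.8842 · 484 / 21.16
  = 340.45
Design effect: 1.5 × 340.45 = 510.68.
Round up → n = 511.

n = 511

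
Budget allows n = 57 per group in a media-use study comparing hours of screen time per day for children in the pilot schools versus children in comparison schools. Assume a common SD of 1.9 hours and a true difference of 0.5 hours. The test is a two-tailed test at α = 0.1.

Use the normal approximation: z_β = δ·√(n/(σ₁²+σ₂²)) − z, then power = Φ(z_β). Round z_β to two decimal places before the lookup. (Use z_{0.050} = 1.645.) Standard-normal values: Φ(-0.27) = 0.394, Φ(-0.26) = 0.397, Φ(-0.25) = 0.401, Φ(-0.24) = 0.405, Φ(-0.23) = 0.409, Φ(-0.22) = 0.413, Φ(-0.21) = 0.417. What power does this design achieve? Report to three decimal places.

Power ≈ 0.405

z_β = δ·√(n/(σ₁²+σ₂²)) − z_{α/2}
    = 0.5 · √(57/7.22) − 1.645
    = 0.5 · 2.80976 − 1.645
    = 1.4049 − 1.645 = -0.2401 → -0.24
Power = Φ(-0.24) = 0.405.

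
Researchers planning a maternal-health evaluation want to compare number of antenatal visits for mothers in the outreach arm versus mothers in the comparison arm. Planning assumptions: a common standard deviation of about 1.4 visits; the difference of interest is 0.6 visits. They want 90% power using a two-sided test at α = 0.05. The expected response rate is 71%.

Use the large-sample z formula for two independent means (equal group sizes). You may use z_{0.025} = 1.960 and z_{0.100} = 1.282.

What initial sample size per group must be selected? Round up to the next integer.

n = (z_{α/2} + z_β)² · (σ₁² + σ₂²) / δ²
  = (1.960 + 1.282)² · (2·1.4² = 3.92) / 0.6²
  = 10.5106 · 3.92 / 0.36
  = 114.45
Adjust for 71% response: 114.45 / 0.71 = 161.19.
Round up → n = 162 per group.

n = 162 per group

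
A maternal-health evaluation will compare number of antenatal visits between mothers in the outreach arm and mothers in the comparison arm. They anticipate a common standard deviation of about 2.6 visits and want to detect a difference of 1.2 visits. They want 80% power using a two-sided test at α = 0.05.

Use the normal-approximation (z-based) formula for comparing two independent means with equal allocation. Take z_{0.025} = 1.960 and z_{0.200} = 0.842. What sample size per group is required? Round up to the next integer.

n = 74 per group

n = (z_{α/2} + z_β)² · (σ₁² + σ₂²) / δ²
  = (1.960 + 0.842)² · (2·2.6² = 13.52) / 1.2²
  = 7.8512 · 13.52 / 1.44
  = 73.71
Round up → n = 74 per group.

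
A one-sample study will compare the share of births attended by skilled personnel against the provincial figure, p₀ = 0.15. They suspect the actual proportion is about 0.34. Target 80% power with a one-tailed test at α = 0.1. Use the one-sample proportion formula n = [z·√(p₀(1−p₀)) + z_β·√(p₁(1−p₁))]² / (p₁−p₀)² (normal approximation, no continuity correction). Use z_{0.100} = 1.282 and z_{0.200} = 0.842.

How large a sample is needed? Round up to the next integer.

n = [z_α·√(p₀q₀) + z_β·√(p₁q₁)]² / (p₁ − p₀)²
  = [1.282·√(0.15·0.85) + 0.842·√(0.34·0.66)]² / (0.19)²
  = [1.282·0.3571 + 0.842·0.4737]² / 0.0361
  = [0.8566]² / 0.0361
  = 20.33
Round up → n = 21.

n = 21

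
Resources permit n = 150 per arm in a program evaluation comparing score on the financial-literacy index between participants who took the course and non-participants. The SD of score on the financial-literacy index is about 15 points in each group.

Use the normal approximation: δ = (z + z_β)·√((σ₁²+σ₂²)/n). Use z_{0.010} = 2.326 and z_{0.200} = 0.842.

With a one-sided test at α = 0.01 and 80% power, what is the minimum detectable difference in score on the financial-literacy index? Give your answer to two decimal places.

Minimum detectable difference ≈ 5.49 points

δ = (z_α + z_β) · √((σ₁²+σ₂²)/n)
  = (2.326 + 0.842) · √(450/150)
  = 3.168 · √3
  = 3.168 · 1.7321
  = 5.4871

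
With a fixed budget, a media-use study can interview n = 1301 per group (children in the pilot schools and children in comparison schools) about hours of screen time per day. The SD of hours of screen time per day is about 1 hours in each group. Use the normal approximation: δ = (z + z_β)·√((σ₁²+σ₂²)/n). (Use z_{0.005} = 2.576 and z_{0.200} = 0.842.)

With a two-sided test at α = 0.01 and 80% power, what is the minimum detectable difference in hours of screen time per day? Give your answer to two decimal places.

Minimum detectable difference ≈ 0.13 hours

δ = (z_{α/2} + z_β) · √((σ₁²+σ₂²)/n)
  = (2.576 + 0.842) · √(2/1301)
  = 3.418 · √0.00154
  = 3.418 · 0.0392
  = 0.1340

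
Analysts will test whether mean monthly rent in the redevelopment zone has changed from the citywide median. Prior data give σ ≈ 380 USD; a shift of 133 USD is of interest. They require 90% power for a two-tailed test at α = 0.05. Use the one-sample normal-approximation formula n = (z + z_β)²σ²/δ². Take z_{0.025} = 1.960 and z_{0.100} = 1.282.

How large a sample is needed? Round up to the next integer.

n = (z_{α/2} + z_β)² · σ² / δ²
  = (1.960 + 1.282)² · 380² / 133²
  = 10.5106 · 144400 / 17689
  = 85.80
Round up → n = 86.

n = 86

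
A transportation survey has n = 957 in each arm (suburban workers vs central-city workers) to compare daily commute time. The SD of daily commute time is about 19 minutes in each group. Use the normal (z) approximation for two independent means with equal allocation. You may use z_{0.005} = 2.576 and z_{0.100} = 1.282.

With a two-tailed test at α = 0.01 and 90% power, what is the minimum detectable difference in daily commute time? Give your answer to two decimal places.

Minimum detectable difference ≈ 3.35 minutes

δ = (z_{α/2} + z_β) · √((σ₁²+σ₂²)/n)
  = (2.576 + 1.282) · √(722/957)
  = 3.858 · √0.75444
  = 3.858 · 0.8686
  = 3.3510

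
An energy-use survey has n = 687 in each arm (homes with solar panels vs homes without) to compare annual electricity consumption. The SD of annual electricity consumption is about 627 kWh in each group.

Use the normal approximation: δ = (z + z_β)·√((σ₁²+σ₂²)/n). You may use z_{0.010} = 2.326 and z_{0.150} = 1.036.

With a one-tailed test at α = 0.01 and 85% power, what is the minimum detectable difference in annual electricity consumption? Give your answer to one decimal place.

Minimum detectable difference ≈ 113.7 kWh

δ = (z_α + z_β) · √((σ₁²+σ₂²)/n)
  = (2.326 + 1.036) · √(786258/687)
  = 3.362 · √1144.5
  = 3.362 · 33.8302
  = 113.7370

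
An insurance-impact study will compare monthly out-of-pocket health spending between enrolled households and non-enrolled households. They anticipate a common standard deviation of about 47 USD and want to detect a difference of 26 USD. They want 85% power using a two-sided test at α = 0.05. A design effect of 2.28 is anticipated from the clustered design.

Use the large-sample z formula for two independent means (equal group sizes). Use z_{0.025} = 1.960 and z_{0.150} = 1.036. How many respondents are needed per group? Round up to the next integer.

n = 134 per group

n = (z_{α/2} + z_β)² · (σ₁² + σ₂²) / δ²
  = (1.960 + 1.036)² · (2·47² = 4418) / 26²
  = 8.9760 · 4418 / 676
  = 58.66
Design effect: 2.28 × 58.66 = 133.75.
Round up → n = 134 per group.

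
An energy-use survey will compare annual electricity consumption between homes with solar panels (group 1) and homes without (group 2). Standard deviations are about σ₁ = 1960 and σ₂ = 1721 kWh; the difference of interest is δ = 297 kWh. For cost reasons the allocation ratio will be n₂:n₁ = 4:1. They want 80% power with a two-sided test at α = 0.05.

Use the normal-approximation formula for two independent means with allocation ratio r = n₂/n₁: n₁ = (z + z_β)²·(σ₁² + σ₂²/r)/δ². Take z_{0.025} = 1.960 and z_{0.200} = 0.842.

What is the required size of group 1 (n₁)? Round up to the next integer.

n₁ = 408

n₁ = (z_{α/2} + z_β)² · (σ₁² + σ₂²/r) / δ²
   = (1.960 + 0.842)² · (1960² + 1721²/4) / 297²
   = 7.8512 · (3841600 + 740460.2) / 88209
   = 7.8512 · 4582060.2 / 88209
   = 407.83
Round up → n₁ = 408; n₂ = r·n₁ = 4 × 408 = 1632.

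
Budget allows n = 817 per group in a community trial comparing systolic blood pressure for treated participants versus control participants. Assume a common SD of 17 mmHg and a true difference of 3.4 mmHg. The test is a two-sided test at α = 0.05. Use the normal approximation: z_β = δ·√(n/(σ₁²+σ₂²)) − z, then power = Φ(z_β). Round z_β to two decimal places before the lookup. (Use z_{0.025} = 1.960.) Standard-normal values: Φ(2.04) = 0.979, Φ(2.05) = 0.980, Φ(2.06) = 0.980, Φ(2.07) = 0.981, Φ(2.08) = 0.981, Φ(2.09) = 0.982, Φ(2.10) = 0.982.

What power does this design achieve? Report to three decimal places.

Power ≈ 0.981

z_β = δ·√(n/(σ₁²+σ₂²)) − z_{α/2}
    = 3.4 · √(817/578) − 1.960
    = 3.4 · 1.18890 − 1.960
    = 4.0423 − 1.960 = 2.0823 → 2.08
Power = Φ(2.08) = 0.981.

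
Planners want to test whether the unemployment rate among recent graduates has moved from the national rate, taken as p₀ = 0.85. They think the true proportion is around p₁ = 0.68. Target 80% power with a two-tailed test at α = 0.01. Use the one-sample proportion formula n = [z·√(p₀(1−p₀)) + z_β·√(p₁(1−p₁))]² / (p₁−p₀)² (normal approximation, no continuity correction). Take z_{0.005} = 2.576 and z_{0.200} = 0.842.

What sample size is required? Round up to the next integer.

n = 60

n = [z_{α/2}·√(p₀q₀) + z_β·√(p₁q₁)]² / (p₁ − p₀)²
  = [2.576·√(0.85·0.15) + 0.842·√(0.68·0.32)]² / (-0.17)²
  = [2.576·0.3571 + 0.842·0.4665]² / 0.0289
  = [1.3126]² / 0.0289
  = 59.62
Round up → n = 60.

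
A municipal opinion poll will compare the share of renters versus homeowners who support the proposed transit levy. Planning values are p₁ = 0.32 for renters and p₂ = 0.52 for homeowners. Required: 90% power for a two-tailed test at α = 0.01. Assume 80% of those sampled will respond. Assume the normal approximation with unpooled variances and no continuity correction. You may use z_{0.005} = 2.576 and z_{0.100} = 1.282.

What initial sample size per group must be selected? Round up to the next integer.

n = 218 per group

n = (z_{α/2} + z_β)² · [p₁(1−p₁) + p₂(1−p₂)] / (p₁ − p₂)²
  = (2.576 + 1.282)² · (0.32·0.68 + 0.52·0.48) / (-0.20)²
  = (3.858)² · (0.2176 + 0.2496) / 0.0400
  = 14.8842 · 0.4672 / 0.0400
  = 173.85
Adjust for 80% response: 173.85 / 0.80 = 217.31.
Round up → n = 218 per group.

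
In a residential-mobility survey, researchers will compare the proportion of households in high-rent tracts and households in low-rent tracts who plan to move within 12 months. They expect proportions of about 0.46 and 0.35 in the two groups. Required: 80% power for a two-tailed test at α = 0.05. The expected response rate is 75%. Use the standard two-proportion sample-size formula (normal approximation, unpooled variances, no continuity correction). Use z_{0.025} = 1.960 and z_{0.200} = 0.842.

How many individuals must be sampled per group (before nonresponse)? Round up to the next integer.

n = (z_{α/2} + z_β)² · [p₁(1−p₁) + p₂(1−p₂)] / (p₁ − p₂)²
  = (1.960 + 0.842)² · (0.46·0.54 + 0.35·0.65) / (0.11)²
  = (2.802)² · (0.2484 + 0.2275) / 0.0121
  = 7.8512 · 0.4759 / 0.0121
  = 308.79
Adjust for 75% response: 308.79 / 0.75 = 411.72.
Round up → n = 412 per group.

n = 412 per group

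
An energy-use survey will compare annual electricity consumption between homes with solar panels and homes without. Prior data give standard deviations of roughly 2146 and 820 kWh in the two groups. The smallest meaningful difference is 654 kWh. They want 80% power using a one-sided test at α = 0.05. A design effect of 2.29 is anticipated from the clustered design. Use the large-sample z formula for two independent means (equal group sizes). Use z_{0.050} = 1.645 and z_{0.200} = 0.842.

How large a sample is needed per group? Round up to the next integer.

n = 175 per group

n = (z_α + z_β)² · (σ₁² + σ₂²) / δ²
  = (1.645 + 0.842)² · (2146² + 820² = 5277716) / 654²
  = 6.1852 · 5277716 / 427716
  = 76.32
Design effect: 2.29 × 76.32 = 174.77.
Round up → n = 175 per group.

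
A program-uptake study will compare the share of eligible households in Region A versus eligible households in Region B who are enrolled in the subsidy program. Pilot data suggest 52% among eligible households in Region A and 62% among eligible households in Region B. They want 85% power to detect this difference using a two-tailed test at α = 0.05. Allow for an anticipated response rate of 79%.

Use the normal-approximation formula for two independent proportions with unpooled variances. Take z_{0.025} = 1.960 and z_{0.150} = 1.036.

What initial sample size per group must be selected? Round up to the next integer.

n = (z_{α/2} + z_β)² · [p₁(1−p₁) + p₂(1−p₂)] / (p₁ − p₂)²
  = (1.960 + 1.036)² · (0.52·0.48 + 0.62·0.38) / (-0.10)²
  = (2.996)² · (0.2496 + 0.2356) / 0.0100
  = 8.9760 · 0.4852 / 0.0100
  = 435.52
Adjust for 79% response: 435.52 / 0.79 = 551.29.
Round up → n = 552 per group.

n = 552 per group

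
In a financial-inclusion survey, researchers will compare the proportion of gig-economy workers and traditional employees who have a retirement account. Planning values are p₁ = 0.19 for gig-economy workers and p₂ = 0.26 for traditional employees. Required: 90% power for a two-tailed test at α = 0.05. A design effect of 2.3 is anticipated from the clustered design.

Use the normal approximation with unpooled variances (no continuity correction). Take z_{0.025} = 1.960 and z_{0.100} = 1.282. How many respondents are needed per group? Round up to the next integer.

n = 1709 per group

n = (z_{α/2} + z_β)² · [p₁(1−p₁) + p₂(1−p₂)] / (p₁ − p₂)²
  = (1.960 + 1.282)² · (0.19·0.81 + 0.26·0.74) / (-0.07)²
  = (3.242)² · (0.1539 + 0.1924) / 0.0049
  = 10.5106 · 0.3463 / 0.0049
  = 742.82
Design effect: 2.3 × 742.82 = 1708.48.
Round up → n = 1709 per group.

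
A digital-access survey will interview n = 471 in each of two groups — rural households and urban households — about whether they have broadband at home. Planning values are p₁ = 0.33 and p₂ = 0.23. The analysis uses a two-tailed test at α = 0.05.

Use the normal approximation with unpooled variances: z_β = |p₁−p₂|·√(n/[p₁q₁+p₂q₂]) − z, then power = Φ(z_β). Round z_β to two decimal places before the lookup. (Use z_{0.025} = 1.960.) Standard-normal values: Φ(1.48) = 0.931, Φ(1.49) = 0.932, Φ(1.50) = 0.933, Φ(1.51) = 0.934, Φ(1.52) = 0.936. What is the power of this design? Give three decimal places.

Power ≈ 0.931

z_β = |p₁−p₂|·√(n/[p₁q₁+p₂q₂]) − z_{α/2}
    = 0.10 · √(471/0.3982) − 1.960
    = 0.10 · 34.3922 − 1.960
    = 3.4392 − 1.960 = 1.4792 → 1.48
Power = Φ(1.48) = 0.931.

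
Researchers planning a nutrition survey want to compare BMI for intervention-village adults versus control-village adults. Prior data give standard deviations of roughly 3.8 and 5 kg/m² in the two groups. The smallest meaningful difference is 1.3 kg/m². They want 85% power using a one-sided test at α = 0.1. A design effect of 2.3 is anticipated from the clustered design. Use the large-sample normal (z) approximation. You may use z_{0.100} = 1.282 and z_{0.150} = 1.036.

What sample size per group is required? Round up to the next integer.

n = 289 per group

n = (z_α + z_β)² · (σ₁² + σ₂²) / δ²
  = (1.282 + 1.036)² · (3.8² + 5² = 39.44) / 1.3²
  = 5.3731 · 39.44 / 1.69
  = 125.39
Design effect: 2.3 × 125.39 = 288.41.
Round up → n = 289 per group.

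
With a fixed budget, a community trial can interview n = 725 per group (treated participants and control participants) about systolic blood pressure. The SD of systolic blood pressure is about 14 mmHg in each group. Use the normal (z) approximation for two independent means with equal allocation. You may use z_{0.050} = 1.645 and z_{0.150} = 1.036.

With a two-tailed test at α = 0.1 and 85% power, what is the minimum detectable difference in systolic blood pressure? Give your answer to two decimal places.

Minimum detectable difference ≈ 1.97 mmHg

δ = (z_{α/2} + z_β) · √((σ₁²+σ₂²)/n)
  = (1.645 + 1.036) · √(392/725)
  = 2.681 · √0.54069
  = 2.681 · 0.7353
  = 1.9714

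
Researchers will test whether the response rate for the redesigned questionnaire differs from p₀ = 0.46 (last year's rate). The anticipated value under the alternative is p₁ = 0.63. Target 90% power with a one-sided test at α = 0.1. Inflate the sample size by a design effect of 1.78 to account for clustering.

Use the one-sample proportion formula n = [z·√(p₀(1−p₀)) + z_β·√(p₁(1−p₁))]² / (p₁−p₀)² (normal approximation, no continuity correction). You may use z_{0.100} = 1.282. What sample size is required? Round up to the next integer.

n = [z_α·√(p₀q₀) + z_β·√(p₁q₁)]² / (p₁ − p₀)²
  = [1.282·√(0.46·0.54) + 1.282·√(0.63·0.37)]² / (0.17)²
  = [1.282·0.4984 + 1.282·0.4828]² / 0.0289
  = [1.2579]² / 0.0289
  = 54.75
Design effect: 1.78 × 54.75 = 97.46.
Round up → n = 98.

n = 98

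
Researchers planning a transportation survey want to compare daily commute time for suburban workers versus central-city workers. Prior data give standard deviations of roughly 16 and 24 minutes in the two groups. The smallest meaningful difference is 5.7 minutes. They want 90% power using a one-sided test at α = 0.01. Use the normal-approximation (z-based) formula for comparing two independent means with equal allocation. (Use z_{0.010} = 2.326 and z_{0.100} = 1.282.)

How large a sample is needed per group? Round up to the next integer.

n = (z_α + z_β)² · (σ₁² + σ₂²) / δ²
  = (2.326 + 1.282)² · (16² + 24² = 832) / 5.7²
  = 13.0177 · 832 / 32.49
  = 333.35
Round up → n = 334 per group.

n = 334 per group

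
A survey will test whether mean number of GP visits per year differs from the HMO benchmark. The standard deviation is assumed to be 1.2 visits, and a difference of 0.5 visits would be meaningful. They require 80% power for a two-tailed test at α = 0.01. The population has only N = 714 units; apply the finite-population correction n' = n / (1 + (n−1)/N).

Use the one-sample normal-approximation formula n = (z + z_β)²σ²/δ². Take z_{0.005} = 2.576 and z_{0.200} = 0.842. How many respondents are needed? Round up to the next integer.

n = (z_{α/2} + z_β)² · σ² / δ²
  = (2.576 + 0.842)² · 1.2² / 0.5²
  = 11.6827 · 1.44 / 0.25
  = 67.29
Finite-population correction (N = 714): 67.29 / (1 + (67.29 − 1)/714) = 61.58.
Round up → n = 62.

n = 62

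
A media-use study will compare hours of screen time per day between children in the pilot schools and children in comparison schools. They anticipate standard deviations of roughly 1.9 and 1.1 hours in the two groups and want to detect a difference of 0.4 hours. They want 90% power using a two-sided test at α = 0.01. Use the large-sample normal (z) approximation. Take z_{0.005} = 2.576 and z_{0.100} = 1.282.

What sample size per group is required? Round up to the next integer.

n = 449 per group

n = (z_{α/2} + z_β)² · (σ₁² + σ₂²) / δ²
  = (2.576 + 1.282)² · (1.9² + 1.1² = 4.82) / 0.4²
  = 14.8842 · 4.82 / 0.16
  = 448.39
Round up → n = 449 per group.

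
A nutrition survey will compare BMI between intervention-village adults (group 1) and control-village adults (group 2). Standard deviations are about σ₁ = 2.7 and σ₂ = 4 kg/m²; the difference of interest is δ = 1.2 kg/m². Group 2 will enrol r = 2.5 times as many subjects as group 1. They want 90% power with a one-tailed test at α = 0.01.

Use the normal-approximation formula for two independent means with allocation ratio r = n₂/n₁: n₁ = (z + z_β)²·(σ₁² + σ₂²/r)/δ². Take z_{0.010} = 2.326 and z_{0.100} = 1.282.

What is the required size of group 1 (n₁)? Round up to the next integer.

n₁ = 124

n₁ = (z_α + z_β)² · (σ₁² + σ₂²/r) / δ²
   = (2.326 + 1.282)² · (2.7² + 4²/2.5) / 1.2²
   = 13.0177 · (7.29 + 6.4) / 1.44
   = 13.0177 · 13.69 / 1.44
   = 123.76
Round up → n₁ = 124; n₂ = r·n₁ = 2.5 × 124 = 310.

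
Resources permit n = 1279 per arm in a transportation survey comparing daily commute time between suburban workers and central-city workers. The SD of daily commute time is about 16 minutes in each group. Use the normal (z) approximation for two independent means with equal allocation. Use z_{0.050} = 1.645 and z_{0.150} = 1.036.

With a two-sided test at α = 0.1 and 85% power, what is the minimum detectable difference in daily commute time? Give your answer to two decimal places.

δ = (z_{α/2} + z_β) · √((σ₁²+σ₂²)/n)
  = (1.645 + 1.036) · √(512/1279)
  = 2.681 · √0.40031
  = 2.681 · 0.6327
  = 1.6963

Minimum detectable difference ≈ 1.70 minutes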